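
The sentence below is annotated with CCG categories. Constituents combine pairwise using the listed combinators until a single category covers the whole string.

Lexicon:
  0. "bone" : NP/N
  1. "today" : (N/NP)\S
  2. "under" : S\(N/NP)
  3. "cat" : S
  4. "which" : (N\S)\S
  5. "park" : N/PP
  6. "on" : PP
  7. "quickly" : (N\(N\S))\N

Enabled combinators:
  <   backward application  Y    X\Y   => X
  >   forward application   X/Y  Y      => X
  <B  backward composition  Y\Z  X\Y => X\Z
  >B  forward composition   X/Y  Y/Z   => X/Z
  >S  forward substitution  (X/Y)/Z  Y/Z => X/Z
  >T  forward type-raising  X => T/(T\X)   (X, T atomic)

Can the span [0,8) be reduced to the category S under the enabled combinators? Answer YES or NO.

NO

NP/N (N/NP)\S S\(N/NP) S (N\S)\S N/PP PP (N\(N\S))\N
CKY chart[0,8] = {N/(N\NP), NP, NP/(NP\NP), NP/(N\N), PP/(PP\NP), S/(S\NP)}; S ∉ chart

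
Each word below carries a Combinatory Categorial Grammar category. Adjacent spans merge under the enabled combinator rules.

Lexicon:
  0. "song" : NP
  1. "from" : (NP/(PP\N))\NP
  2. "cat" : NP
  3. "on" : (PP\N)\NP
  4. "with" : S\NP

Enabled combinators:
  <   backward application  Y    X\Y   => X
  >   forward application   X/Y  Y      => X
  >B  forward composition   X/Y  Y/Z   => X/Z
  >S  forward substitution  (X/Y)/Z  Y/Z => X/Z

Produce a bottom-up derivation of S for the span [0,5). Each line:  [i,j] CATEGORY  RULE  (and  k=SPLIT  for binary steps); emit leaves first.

[0,1] NP  lex  "song"
[1,2] (NP/(PP\N))\NP  lex  "from"
[0,2] NP/(PP\N)  <  k=1
[2,3] NP  lex  "cat"
[3,4] (PP\N)\NP  lex  "on"
[2,4] PP\N  <  k=3
[0,4] NP  >  k=2
[4,5] S\NP  lex  "with"
[0,5] S  <  k=4

[0,5] S   <
  [0,4] NP   >
    [0,2] NP/(PP\N)   <
      [0,1] "song" : NP
      [1,2] "from" : (NP/(PP\N))\NP
    [2,4] PP\N   <
      [2,3] "cat" : NP
      [3,4] "on" : (PP\N)\NP
  [4,5] "with" : S\NP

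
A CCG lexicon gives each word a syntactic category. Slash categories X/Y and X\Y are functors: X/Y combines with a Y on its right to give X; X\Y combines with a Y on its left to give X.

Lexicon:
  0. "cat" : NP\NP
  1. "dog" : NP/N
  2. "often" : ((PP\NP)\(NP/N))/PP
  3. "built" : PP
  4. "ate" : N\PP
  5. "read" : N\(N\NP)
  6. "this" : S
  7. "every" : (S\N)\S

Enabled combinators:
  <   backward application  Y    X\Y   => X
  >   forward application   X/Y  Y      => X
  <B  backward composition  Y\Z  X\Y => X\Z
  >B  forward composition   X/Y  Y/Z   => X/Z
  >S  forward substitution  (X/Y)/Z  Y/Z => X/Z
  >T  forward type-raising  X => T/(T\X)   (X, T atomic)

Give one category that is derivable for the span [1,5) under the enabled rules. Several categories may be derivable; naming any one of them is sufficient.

N\NP

[0,8] S   <
  [0,6] N   <
    [0,5] N\NP   <B
      [0,1] "cat" : NP\NP
      [1,5] N\NP   <B
        [1,4] PP\NP   <
          [1,2] "dog" : NP/N
          [2,4] (PP\NP)\(NP/N)   >
            [2,3] "often" : ((PP\NP)\(NP/N))/PP
            [3,4] "built" : PP
        [4,5] "ate" : N\PP
    [5,6] "read" : N\(N\NP)
  [6,8] S\N   <
    [6,7] "this" : S
    [7,8] "every" : (S\N)\S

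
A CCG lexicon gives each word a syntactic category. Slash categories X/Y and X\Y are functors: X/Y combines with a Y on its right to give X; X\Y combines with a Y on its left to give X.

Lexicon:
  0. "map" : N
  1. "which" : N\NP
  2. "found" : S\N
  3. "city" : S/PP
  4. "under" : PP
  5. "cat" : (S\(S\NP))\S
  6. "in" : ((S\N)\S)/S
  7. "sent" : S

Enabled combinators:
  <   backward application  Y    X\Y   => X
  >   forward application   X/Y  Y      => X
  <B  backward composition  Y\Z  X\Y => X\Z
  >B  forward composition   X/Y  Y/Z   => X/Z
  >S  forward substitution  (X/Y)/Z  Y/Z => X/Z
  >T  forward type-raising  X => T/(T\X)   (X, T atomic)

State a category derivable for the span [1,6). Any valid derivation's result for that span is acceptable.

S

[0,8] S   <
  [0,1] "map" : N
  [1,8] S\N   <
    [1,6] S   <
      [1,3] S\NP   <B
        [1,2] "which" : N\NP
        [2,3] "found" : S\N
      [3,6] S\(S\NP)   <
        [3,5] S   >
          [3,4] "city" : S/PP
          [4,5] "under" : PP
        [5,6] "cat" : (S\(S\NP))\S
    [6,8] (S\N)\S   >
      [6,7] "in" : ((S\N)\S)/S
      [7,8] "sent" : S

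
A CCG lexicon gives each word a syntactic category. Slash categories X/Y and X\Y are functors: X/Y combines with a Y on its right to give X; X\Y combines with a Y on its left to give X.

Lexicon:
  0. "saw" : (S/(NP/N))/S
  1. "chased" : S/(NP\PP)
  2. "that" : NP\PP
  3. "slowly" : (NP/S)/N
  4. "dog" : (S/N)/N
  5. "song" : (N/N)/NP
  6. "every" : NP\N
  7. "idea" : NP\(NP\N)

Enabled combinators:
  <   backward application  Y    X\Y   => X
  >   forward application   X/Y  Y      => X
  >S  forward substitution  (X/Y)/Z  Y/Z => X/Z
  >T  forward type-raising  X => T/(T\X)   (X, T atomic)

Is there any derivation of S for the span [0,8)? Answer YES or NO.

YES

[0,8] S   >
  [0,3] S/(NP/N)   >
    [0,1] "saw" : (S/(NP/N))/S
    [1,3] S   >
      [1,2] "chased" : S/(NP\PP)
      [2,3] "that" : NP\PP
  [3,8] NP/N   >S
    [3,4] "slowly" : (NP/S)/N
    [4,8] S/N   >S
      [4,5] "dog" : (S/N)/N
      [5,8] N/N   >
        [5,6] "song" : (N/N)/NP
        [6,8] NP   <
          [6,7] "every" : NP\N
          [7,8] "idea" : NP\(NP\N)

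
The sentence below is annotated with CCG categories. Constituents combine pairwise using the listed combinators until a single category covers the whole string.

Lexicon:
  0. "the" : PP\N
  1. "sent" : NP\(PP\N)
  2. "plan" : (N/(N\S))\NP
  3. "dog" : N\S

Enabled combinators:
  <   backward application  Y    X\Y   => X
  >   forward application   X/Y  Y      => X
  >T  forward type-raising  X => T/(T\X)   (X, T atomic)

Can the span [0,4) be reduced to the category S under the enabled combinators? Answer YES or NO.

PP\N NP\(PP\N) (N/(N\S))\NP N\S
CKY chart[0,4] = {N, N/(N\N), NP/(NP\N), PP/(PP\N), S/(S\N)}; S ∉ chart

NO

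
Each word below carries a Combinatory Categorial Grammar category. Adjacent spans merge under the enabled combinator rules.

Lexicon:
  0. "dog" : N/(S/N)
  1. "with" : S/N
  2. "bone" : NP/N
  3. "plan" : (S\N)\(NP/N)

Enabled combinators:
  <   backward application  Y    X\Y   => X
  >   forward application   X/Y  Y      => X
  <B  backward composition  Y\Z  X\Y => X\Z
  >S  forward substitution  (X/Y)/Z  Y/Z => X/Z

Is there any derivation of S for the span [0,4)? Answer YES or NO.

YES

[0,4] S   <
  [0,2] N   >
    [0,1] "dog" : N/(S/N)
    [1,2] "with" : S/N
  [2,4] S\N   <
    [2,3] "bone" : NP/N
    [3,4] "plan" : (S\N)\(NP/N)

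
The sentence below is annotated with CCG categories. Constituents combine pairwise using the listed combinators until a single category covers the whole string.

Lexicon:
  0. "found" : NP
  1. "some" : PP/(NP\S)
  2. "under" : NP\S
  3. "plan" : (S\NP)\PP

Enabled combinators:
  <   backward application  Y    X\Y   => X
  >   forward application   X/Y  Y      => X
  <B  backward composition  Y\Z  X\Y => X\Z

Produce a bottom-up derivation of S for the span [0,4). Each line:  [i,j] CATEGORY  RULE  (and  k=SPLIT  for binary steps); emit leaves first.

[0,1] NP  lex  "found"
[1,2] PP/(NP\S)  lex  "some"
[2,3] NP\S  lex  "under"
[1,3] PP  >  k=2
[3,4] (S\NP)\PP  lex  "plan"
[1,4] S\NP  <  k=3
[0,4] S  <  k=1

[0,4] S   <
  [0,1] "found" : NP
  [1,4] S\NP   <
    [1,3] PP   >
      [1,2] "some" : PP/(NP\S)
      [2,3] "under" : NP\S
    [3,4] "plan" : (S\NP)\PP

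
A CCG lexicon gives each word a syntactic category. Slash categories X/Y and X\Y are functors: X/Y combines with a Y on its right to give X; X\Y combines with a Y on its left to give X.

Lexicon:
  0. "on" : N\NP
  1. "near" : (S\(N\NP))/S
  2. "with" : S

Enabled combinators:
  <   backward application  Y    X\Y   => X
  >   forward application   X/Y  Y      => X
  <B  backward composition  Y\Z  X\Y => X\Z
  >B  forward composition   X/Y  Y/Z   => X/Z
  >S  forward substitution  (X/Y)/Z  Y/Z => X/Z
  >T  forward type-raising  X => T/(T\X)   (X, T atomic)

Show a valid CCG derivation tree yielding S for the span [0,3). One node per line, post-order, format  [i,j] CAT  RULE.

[0,3] S   <
  [0,1] "on" : N\NP
  [1,3] S\(N\NP)   >
    [1,2] "near" : (S\(N\NP))/S
    [2,3] "with" : S

[0,1] N\NP  lex  "on"
[1,2] (S\(N\NP))/S  lex  "near"
[2,3] S  lex  "with"
[1,3] S\(N\NP)  >  k=2
[0,3] S  <  k=1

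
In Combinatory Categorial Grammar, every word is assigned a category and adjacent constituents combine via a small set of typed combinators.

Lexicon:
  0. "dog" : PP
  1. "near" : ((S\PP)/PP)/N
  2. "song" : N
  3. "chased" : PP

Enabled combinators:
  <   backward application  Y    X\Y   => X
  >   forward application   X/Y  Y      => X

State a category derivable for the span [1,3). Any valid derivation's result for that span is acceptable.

[0,4] S   <
  [0,1] "dog" : PP
  [1,4] S\PP   >
    [1,3] (S\PP)/PP   >
      [1,2] "near" : ((S\PP)/PP)/N
      [2,3] "song" : N
    [3,4] "chased" : PP

(S\PP)/PP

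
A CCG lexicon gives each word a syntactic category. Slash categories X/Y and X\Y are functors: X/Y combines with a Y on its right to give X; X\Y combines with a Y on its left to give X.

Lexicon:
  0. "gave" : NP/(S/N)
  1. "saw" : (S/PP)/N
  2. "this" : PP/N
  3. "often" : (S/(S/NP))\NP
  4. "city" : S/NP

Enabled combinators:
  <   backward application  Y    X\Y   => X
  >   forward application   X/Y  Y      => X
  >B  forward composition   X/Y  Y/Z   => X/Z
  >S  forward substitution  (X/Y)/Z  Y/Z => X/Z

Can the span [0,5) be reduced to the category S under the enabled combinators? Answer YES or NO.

YES

[0,5] S   >
  [0,4] S/(S/NP)   <
    [0,3] NP   >
      [0,1] "gave" : NP/(S/N)
      [1,3] S/N   >S
        [1,2] "saw" : (S/PP)/N
        [2,3] "this" : PP/N
    [3,4] "often" : (S/(S/NP))\NP
  [4,5] "city" : S/NP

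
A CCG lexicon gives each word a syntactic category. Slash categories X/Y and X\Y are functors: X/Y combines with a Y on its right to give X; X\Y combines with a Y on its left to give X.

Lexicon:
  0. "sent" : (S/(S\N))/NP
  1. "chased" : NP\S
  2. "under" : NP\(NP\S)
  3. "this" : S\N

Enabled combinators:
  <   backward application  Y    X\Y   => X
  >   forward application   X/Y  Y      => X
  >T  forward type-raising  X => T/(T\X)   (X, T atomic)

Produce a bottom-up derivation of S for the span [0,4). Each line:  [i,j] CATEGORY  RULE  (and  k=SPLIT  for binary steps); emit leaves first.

[0,4] S   >
  [0,3] S/(S\N)   >
    [0,1] "sent" : (S/(S\N))/NP
    [1,3] NP   <
      [1,2] "chased" : NP\S
      [2,3] "under" : NP\(NP\S)
  [3,4] "this" : S\N

[0,1] (S/(S\N))/NP  lex  "sent"
[1,2] NP\S  lex  "chased"
[2,3] NP\(NP\S)  lex  "under"
[1,3] NP  <  k=2
[0,3] S/(S\N)  >  k=1
[3,4] S\N  lex  "this"
[0,4] S  >  k=3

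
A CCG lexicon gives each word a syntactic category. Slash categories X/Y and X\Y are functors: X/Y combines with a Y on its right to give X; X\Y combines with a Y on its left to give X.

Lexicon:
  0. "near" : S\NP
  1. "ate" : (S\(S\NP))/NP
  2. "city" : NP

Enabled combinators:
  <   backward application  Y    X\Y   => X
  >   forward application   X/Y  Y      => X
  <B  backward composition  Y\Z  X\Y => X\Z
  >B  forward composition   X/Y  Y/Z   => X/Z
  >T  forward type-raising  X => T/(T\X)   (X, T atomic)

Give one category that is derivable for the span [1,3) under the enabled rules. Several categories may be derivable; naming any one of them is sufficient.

S\(S\NP)

[0,3] S   <
  [0,1] "near" : S\NP
  [1,3] S\(S\NP)   >
    [1,2] "ate" : (S\(S\NP))/NP
    [2,3] "city" : NP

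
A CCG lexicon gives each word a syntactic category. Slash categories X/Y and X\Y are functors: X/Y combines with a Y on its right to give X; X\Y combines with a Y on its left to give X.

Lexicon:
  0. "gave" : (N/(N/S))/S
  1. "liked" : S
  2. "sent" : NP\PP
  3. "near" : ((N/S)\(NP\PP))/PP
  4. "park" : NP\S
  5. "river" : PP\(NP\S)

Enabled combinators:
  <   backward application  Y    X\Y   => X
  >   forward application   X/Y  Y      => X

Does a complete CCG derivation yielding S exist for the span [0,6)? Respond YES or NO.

(N/(N/S))/S S NP\PP ((N/S)\(NP\PP))/PP NP\S PP\(NP\S)
CKY chart[0,6] = {N}; S ∉ chart

NO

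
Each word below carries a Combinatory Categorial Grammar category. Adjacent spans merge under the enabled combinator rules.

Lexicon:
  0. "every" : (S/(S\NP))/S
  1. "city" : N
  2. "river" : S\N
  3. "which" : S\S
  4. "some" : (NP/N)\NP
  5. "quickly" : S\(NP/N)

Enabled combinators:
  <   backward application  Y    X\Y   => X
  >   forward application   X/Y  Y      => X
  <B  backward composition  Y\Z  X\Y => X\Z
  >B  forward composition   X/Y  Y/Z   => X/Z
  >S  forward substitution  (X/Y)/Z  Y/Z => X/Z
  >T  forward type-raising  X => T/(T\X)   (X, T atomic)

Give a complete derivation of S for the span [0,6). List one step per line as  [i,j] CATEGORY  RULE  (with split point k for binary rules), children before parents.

[0,6] S   >
  [0,4] S/(S\NP)   >
    [0,1] "every" : (S/(S\NP))/S
    [1,4] S   <
      [1,2] "city" : N
      [2,4] S\N   <B
        [2,3] "river" : S\N
        [3,4] "which" : S\S
  [4,6] S\NP   <B
    [4,5] "some" : (NP/N)\NP
    [5,6] "quickly" : S\(NP/N)

[0,1] (S/(S\NP))/S  lex  "every"
[1,2] N  lex  "city"
[2,3] S\N  lex  "river"
[3,4] S\S  lex  "which"
[2,4] S\N  <B  k=3
[1,4] S  <  k=2
[0,4] S/(S\NP)  >  k=1
[4,5] (NP/N)\NP  lex  "some"
[5,6] S\(NP/N)  lex  "quickly"
[4,6] S\NP  <B  k=5
[0,6] S  >  k=4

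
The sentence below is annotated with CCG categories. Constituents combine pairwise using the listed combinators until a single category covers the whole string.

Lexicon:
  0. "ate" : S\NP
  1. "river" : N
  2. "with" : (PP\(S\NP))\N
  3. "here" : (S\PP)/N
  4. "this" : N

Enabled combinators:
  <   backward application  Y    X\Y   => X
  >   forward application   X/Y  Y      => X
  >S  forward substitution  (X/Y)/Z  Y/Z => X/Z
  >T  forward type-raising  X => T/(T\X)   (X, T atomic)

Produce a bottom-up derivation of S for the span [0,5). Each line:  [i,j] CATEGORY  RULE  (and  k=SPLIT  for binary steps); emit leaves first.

[0,1] S\NP  lex  "ate"
[1,2] N  lex  "river"
[2,3] (PP\(S\NP))\N  lex  "with"
[1,3] PP\(S\NP)  <  k=2
[0,3] PP  <  k=1
[3,4] (S\PP)/N  lex  "here"
[4,5] N  lex  "this"
[3,5] S\PP  >  k=4
[0,5] S  <  k=3

[0,5] S   <
  [0,3] PP   <
    [0,1] "ate" : S\NP
    [1,3] PP\(S\NP)   <
      [1,2] "river" : N
      [2,3] "with" : (PP\(S\NP))\N
  [3,5] S\PP   >
    [3,4] "here" : (S\PP)/N
    [4,5] "this" : N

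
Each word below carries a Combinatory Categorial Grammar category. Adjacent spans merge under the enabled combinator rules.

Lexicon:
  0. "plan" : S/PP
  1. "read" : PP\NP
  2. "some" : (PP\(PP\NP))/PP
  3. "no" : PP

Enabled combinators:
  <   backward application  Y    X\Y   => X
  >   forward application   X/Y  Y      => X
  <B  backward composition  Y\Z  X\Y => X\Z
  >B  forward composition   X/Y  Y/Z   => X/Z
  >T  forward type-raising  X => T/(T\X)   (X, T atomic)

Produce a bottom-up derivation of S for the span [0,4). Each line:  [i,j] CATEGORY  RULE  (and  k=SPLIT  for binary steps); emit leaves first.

[0,4] S   >
  [0,1] "plan" : S/PP
  [1,4] PP   <
    [1,2] "read" : PP\NP
    [2,4] PP\(PP\NP)   >
      [2,3] "some" : (PP\(PP\NP))/PP
      [3,4] "no" : PP

[0,1] S/PP  lex  "plan"
[1,2] PP\NP  lex  "read"
[2,3] (PP\(PP\NP))/PP  lex  "some"
[3,4] PP  lex  "no"
[2,4] PP\(PP\NP)  >  k=3
[1,4] PP  <  k=2
[0,4] S  >  k=1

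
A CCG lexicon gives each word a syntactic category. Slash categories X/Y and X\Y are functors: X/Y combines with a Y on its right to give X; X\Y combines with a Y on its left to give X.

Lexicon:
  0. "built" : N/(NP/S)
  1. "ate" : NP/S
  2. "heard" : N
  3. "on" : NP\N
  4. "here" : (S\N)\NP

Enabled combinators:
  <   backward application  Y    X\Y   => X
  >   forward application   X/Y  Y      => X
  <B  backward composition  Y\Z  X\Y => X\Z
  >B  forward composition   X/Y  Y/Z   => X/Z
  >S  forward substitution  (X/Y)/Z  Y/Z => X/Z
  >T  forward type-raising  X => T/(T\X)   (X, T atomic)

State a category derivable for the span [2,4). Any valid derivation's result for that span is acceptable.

NP

[0,5] S   <
  [0,2] N   >
    [0,1] "built" : N/(NP/S)
    [1,2] "ate" : NP/S
  [2,5] S\N   <
    [2,4] NP   <
      [2,3] "heard" : N
      [3,4] "on" : NP\N
    [4,5] "here" : (S\N)\NP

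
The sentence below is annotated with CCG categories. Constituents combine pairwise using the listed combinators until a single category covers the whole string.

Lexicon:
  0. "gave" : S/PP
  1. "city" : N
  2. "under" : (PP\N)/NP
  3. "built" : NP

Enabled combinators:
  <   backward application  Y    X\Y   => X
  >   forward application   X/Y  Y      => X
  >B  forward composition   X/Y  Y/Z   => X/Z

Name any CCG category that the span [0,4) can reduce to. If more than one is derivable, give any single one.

S

[0,4] S   >
  [0,1] "gave" : S/PP
  [1,4] PP   <
    [1,2] "city" : N
    [2,4] PP\N   >
      [2,3] "under" : (PP\N)/NP
      [3,4] "built" : NP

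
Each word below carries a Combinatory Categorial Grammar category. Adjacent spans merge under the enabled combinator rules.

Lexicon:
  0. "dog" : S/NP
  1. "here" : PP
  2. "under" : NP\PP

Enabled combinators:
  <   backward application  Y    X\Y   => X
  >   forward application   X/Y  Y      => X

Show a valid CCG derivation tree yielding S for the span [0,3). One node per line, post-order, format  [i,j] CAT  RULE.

[0,3] S   >
  [0,1] "dog" : S/NP
  [1,3] NP   <
    [1,2] "here" : PP
    [2,3] "under" : NP\PP

[0,1] S/NP  lex  "dog"
[1,2] PP  lex  "here"
[2,3] NP\PP  lex  "under"
[1,3] NP  <  k=2
[0,3] S  >  k=1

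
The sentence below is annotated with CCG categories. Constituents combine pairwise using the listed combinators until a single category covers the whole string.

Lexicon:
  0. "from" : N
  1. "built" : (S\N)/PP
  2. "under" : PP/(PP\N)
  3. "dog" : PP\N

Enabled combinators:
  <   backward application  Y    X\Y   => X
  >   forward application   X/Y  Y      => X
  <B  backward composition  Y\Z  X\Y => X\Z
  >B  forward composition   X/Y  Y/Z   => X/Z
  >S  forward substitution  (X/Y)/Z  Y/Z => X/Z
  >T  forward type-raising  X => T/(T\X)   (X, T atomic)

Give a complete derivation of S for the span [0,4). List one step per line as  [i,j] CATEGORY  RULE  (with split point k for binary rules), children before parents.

[0,4] S   >
  [0,1] S/(S\N)   >T
    [0,1] "from" : N
  [1,4] S\N   >
    [1,2] "built" : (S\N)/PP
    [2,4] PP   >
      [2,3] "under" : PP/(PP\N)
      [3,4] "dog" : PP\N

[0,1] N  lex  "from"
[0,1] S/(S\N)  >T
[1,2] (S\N)/PP  lex  "built"
[2,3] PP/(PP\N)  lex  "under"
[3,4] PP\N  lex  "dog"
[2,4] PP  >  k=3
[1,4] S\N  >  k=2
[0,4] S  >  k=1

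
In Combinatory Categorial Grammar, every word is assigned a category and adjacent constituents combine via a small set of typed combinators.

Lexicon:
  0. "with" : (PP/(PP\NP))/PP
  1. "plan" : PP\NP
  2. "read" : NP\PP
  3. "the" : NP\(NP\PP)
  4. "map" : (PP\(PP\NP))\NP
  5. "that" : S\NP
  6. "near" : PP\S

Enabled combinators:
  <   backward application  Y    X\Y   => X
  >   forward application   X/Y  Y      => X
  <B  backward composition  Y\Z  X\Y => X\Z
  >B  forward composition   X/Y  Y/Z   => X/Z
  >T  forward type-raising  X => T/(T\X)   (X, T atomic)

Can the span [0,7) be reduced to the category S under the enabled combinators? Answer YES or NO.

(PP/(PP\NP))/PP PP\NP NP\PP NP\(NP\PP) (PP\(PP\NP))\NP S\NP PP\S
CKY chart[0,7] = {N/(N\PP), NP/(NP\PP), PP, PP/(PP\PP), S/(S\PP)}; S ∉ chart

NO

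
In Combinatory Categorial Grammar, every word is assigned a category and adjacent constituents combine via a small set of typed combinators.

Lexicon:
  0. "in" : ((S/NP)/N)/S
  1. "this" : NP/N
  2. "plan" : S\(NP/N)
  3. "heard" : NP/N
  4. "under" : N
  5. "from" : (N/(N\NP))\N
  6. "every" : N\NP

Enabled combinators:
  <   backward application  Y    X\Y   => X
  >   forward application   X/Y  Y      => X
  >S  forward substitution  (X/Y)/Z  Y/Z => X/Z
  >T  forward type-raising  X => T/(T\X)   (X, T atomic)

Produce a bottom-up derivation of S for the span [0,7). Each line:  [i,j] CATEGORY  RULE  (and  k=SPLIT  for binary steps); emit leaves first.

[0,7] S   >
  [0,4] S/N   >S
    [0,3] (S/NP)/N   >
      [0,1] "in" : ((S/NP)/N)/S
      [1,3] S   <
        [1,2] "this" : NP/N
        [2,3] "plan" : S\(NP/N)
    [3,4] "heard" : NP/N
  [4,7] N   >
    [4,6] N/(N\NP)   <
      [4,5] "under" : N
      [5,6] "from" : (N/(N\NP))\N
    [6,7] "every" : N\NP

[0,1] ((S/NP)/N)/S  lex  "in"
[1,2] NP/N  lex  "this"
[2,3] S\(NP/N)  lex  "plan"
[1,3] S  <  k=2
[0,3] (S/NP)/N  >  k=1
[3,4] NP/N  lex  "heard"
[0,4] S/N  >S  k=3
[4,5] N  lex  "under"
[5,6] (N/(N\NP))\N  lex  "from"
[4,6] N/(N\NP)  <  k=5
[6,7] N\NP  lex  "every"
[4,7] N  >  k=6
[0,7] S  >  k=4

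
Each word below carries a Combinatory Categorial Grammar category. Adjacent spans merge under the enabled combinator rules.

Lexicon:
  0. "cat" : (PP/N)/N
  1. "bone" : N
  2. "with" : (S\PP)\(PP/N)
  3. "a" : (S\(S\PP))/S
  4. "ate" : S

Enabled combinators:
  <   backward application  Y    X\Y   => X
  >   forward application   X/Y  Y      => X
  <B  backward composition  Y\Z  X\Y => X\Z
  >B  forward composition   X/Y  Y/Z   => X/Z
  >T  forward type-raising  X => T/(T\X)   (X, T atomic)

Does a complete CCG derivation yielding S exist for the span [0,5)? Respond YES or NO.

[0,5] S   <
  [0,3] S\PP   <
    [0,2] PP/N   >
      [0,1] "cat" : (PP/N)/N
      [1,2] "bone" : N
    [2,3] "with" : (S\PP)\(PP/N)
  [3,5] S\(S\PP)   >
    [3,4] "a" : (S\(S\PP))/S
    [4,5] "ate" : S

YES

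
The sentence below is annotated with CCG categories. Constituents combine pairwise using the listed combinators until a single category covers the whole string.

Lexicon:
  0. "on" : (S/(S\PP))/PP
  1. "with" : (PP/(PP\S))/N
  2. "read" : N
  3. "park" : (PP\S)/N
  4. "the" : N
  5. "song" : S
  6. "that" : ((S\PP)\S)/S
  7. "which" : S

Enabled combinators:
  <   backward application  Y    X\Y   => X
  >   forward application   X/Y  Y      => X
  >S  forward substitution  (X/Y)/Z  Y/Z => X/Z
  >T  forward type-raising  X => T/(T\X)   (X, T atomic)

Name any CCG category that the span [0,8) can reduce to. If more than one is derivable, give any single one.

[0,8] S   >
  [0,5] S/(S\PP)   >
    [0,1] "on" : (S/(S\PP))/PP
    [1,5] PP   >
      [1,3] PP/(PP\S)   >
        [1,2] "with" : (PP/(PP\S))/N
        [2,3] "read" : N
      [3,5] PP\S   >
        [3,4] "park" : (PP\S)/N
        [4,5] "the" : N
  [5,8] S\PP   <
    [5,6] "song" : S
    [6,8] (S\PP)\S   >
      [6,7] "that" : ((S\PP)\S)/S
      [7,8] "which" : S

S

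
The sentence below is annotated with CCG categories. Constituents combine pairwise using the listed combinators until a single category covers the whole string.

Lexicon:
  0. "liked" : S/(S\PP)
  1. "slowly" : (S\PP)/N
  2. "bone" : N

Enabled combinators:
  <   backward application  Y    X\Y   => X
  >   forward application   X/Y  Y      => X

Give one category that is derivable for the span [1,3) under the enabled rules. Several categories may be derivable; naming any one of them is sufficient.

S\PP

[0,3] S   >
  [0,1] "liked" : S/(S\PP)
  [1,3] S\PP   >
    [1,2] "slowly" : (S\PP)/N
    [2,3] "bone" : N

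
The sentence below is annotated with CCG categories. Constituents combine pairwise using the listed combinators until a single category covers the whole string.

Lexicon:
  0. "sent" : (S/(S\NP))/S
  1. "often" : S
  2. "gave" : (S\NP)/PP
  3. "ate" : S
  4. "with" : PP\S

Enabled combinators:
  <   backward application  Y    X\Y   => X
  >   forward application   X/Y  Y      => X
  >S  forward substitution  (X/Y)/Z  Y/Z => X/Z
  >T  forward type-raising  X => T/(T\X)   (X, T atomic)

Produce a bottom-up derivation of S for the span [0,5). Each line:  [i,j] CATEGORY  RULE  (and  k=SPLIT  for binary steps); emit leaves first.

[0,1] (S/(S\NP))/S  lex  "sent"
[1,2] S  lex  "often"
[0,2] S/(S\NP)  >  k=1
[2,3] (S\NP)/PP  lex  "gave"
[3,4] S  lex  "ate"
[3,4] PP/(PP\S)  >T
[4,5] PP\S  lex  "with"
[3,5] PP  >  k=4
[2,5] S\NP  >  k=3
[0,5] S  >  k=2

[0,5] S   >
  [0,2] S/(S\NP)   >
    [0,1] "sent" : (S/(S\NP))/S
    [1,2] "often" : S
  [2,5] S\NP   >
    [2,3] "gave" : (S\NP)/PP
    [3,5] PP   >
      [3,4] PP/(PP\S)   >T
        [3,4] "ate" : S
      [4,5] "with" : PP\S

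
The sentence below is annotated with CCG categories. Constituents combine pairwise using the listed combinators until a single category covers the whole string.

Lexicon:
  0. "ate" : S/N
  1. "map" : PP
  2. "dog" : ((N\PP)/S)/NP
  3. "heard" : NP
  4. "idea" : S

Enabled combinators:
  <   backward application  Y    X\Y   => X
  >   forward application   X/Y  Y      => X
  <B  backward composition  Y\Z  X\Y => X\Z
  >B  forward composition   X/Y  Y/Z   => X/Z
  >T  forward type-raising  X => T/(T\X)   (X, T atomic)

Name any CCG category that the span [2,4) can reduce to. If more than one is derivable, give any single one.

(N\PP)/S

[0,5] S   >
  [0,1] "ate" : S/N
  [1,5] N   >
    [1,2] N/(N\PP)   >T
      [1,2] "map" : PP
    [2,5] N\PP   >
      [2,4] (N\PP)/S   >
        [2,3] "dog" : ((N\PP)/S)/NP
        [3,4] "heard" : NP
      [4,5] "idea" : S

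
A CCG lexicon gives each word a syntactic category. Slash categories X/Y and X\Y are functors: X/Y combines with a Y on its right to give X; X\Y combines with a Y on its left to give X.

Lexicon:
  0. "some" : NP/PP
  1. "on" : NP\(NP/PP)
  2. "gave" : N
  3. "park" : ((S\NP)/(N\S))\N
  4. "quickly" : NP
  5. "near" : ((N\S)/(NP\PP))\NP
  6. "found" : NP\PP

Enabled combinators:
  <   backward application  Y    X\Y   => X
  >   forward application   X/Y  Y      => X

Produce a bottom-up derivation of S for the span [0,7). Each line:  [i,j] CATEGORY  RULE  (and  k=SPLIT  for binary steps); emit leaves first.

[0,7] S   <
  [0,2] NP   <
    [0,1] "some" : NP/PP
    [1,2] "on" : NP\(NP/PP)
  [2,7] S\NP   >
    [2,4] (S\NP)/(N\S)   <
      [2,3] "gave" : N
      [3,4] "park" : ((S\NP)/(N\S))\N
    [4,7] N\S   >
      [4,6] (N\S)/(NP\PP)   <
        [4,5] "quickly" : NP
        [5,6] "near" : ((N\S)/(NP\PP))\NP
      [6,7] "found" : NP\PP

[0,1] NP/PP  lex  "some"
[1,2] NP\(NP/PP)  lex  "on"
[0,2] NP  <  k=1
[2,3] N  lex  "gave"
[3,4] ((S\NP)/(N\S))\N  lex  "park"
[2,4] (S\NP)/(N\S)  <  k=3
[4,5] NP  lex  "quickly"
[5,6] ((N\S)/(NP\PP))\NP  lex  "near"
[4,6] (N\S)/(NP\PP)  <  k=5
[6,7] NP\PP  lex  "found"
[4,7] N\S  >  k=6
[2,7] S\NP  >  k=4
[0,7] S  <  k=2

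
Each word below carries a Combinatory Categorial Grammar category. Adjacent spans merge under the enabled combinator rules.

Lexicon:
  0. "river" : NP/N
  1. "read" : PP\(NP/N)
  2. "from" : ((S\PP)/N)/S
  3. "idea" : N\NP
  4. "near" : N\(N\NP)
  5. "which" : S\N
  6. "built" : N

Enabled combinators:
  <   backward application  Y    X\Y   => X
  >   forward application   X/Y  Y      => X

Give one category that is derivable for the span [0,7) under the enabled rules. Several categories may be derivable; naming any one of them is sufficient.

S

[0,7] S   <
  [0,2] PP   <
    [0,1] "river" : NP/N
    [1,2] "read" : PP\(NP/N)
  [2,7] S\PP   >
    [2,6] (S\PP)/N   >
      [2,3] "from" : ((S\PP)/N)/S
      [3,6] S   <
        [3,5] N   <
          [3,4] "idea" : N\NP
          [4,5] "near" : N\(N\NP)
        [5,6] "which" : S\N
    [6,7] "built" : N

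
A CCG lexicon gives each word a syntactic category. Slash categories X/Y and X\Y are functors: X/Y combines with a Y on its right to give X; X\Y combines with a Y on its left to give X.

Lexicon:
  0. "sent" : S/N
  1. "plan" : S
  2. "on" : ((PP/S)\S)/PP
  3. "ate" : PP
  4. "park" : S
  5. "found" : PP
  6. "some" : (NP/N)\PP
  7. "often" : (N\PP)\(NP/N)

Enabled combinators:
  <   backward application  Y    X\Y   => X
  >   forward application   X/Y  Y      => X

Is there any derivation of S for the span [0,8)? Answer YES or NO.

YES

[0,8] S   >
  [0,1] "sent" : S/N
  [1,8] N   <
    [1,5] PP   >
      [1,4] PP/S   <
        [1,2] "plan" : S
        [2,4] (PP/S)\S   >
          [2,3] "on" : ((PP/S)\S)/PP
          [3,4] "ate" : PP
      [4,5] "park" : S
    [5,8] N\PP   <
      [5,7] NP/N   <
        [5,6] "found" : PP
        [6,7] "some" : (NP/N)\PP
      [7,8] "often" : (N\PP)\(NP/N)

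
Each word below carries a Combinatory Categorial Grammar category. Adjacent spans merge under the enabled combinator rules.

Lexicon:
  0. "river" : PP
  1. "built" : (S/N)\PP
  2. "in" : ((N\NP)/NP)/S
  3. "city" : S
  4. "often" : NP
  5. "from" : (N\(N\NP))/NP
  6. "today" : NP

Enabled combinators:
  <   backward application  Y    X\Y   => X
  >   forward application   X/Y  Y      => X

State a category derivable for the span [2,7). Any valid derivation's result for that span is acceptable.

N

[0,7] S   >
  [0,2] S/N   <
    [0,1] "river" : PP
    [1,2] "built" : (S/N)\PP
  [2,7] N   <
    [2,5] N\NP   >
      [2,4] (N\NP)/NP   >
        [2,3] "in" : ((N\NP)/NP)/S
        [3,4] "city" : S
      [4,5] "often" : NP
    [5,7] N\(N\NP)   >
      [5,6] "from" : (N\(N\NP))/NP
      [6,7] "today" : NP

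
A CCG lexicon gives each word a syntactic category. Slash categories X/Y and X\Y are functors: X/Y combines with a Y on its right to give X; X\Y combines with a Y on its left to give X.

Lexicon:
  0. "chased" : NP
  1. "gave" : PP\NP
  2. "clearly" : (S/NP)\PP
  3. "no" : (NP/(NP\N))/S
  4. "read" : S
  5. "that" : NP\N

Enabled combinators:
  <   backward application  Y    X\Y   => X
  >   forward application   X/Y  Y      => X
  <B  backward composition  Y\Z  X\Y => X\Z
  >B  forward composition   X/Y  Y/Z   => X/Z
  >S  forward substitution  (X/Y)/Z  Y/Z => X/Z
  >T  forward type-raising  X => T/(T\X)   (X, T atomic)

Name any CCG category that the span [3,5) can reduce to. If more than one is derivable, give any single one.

NP/(NP\N)

[0,6] S   >
  [0,3] S/NP   <
    [0,2] PP   <
      [0,1] "chased" : NP
      [1,2] "gave" : PP\NP
    [2,3] "clearly" : (S/NP)\PP
  [3,6] NP   >
    [3,5] NP/(NP\N)   >
      [3,4] "no" : (NP/(NP\N))/S
      [4,5] "read" : S
    [5,6] "that" : NP\N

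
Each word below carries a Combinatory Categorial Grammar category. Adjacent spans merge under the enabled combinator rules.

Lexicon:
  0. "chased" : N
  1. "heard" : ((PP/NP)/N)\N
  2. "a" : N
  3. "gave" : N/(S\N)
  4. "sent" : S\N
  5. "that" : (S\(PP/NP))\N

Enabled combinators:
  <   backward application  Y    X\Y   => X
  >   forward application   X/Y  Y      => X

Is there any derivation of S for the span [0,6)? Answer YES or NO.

YES

[0,6] S   <
  [0,3] PP/NP   >
    [0,2] (PP/NP)/N   <
      [0,1] "chased" : N
      [1,2] "heard" : ((PP/NP)/N)\N
    [2,3] "a" : N
  [3,6] S\(PP/NP)   <
    [3,5] N   >
      [3,4] "gave" : N/(S\N)
      [4,5] "sent" : S\N
    [5,6] "that" : (S\(PP/NP))\N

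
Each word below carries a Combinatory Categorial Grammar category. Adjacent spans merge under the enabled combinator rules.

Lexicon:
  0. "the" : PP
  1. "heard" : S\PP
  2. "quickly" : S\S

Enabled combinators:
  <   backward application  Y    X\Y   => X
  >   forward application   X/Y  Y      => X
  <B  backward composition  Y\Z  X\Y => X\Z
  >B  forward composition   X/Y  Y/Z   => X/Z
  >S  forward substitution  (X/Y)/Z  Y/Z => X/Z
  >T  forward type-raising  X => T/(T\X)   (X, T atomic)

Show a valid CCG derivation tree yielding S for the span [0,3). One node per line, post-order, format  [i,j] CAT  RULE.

[0,3] S   >
  [0,1] S/(S\PP)   >T
    [0,1] "the" : PP
  [1,3] S\PP   <B
    [1,2] "heard" : S\PP
    [2,3] "quickly" : S\S

[0,1] PP  lex  "the"
[0,1] S/(S\PP)  >T
[1,2] S\PP  lex  "heard"
[2,3] S\S  lex  "quickly"
[1,3] S\PP  <B  k=2
[0,3] S  >  k=1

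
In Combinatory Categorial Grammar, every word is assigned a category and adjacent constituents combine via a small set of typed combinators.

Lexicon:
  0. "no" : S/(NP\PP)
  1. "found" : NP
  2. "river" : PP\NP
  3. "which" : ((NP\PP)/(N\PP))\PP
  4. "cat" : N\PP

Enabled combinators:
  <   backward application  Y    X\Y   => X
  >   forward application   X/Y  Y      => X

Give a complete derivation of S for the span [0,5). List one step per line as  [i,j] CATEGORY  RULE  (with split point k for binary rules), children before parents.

[0,5] S   >
  [0,1] "no" : S/(NP\PP)
  [1,5] NP\PP   >
    [1,4] (NP\PP)/(N\PP)   <
      [1,3] PP   <
        [1,2] "found" : NP
        [2,3] "river" : PP\NP
      [3,4] "which" : ((NP\PP)/(N\PP))\PP
    [4,5] "cat" : N\PP

[0,1] S/(NP\PP)  lex  "no"
[1,2] NP  lex  "found"
[2,3] PP\NP  lex  "river"
[1,3] PP  <  k=2
[3,4] ((NP\PP)/(N\PP))\PP  lex  "which"
[1,4] (NP\PP)/(N\PP)  <  k=3
[4,5] N\PP  lex  "cat"
[1,5] NP\PP  >  k=4
[0,5] S  >  k=1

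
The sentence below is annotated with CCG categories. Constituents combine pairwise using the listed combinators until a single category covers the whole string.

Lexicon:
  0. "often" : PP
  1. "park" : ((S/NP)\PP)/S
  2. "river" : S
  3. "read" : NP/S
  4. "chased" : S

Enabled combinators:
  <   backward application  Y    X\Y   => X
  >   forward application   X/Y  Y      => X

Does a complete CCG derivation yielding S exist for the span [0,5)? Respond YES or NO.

[0,5] S   >
  [0,3] S/NP   <
    [0,1] "often" : PP
    [1,3] (S/NP)\PP   >
      [1,2] "park" : ((S/NP)\PP)/S
      [2,3] "river" : S
  [3,5] NP   >
    [3,4] "read" : NP/S
    [4,5] "chased" : S

YES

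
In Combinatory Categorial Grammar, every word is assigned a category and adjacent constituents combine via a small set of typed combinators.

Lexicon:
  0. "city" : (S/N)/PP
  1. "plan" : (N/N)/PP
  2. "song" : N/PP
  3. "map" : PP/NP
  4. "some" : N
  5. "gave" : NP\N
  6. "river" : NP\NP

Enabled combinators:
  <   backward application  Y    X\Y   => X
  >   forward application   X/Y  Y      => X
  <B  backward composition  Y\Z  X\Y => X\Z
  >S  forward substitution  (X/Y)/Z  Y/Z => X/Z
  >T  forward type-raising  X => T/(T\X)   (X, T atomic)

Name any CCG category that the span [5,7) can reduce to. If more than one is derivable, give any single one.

[0,7] S   >
  [0,3] S/PP   >S
    [0,1] "city" : (S/N)/PP
    [1,3] N/PP   >S
      [1,2] "plan" : (N/N)/PP
      [2,3] "song" : N/PP
  [3,7] PP   >
    [3,4] "map" : PP/NP
    [4,7] NP   <
      [4,5] "some" : N
      [5,7] NP\N   <B
        [5,6] "gave" : NP\N
        [6,7] "river" : NP\NP

NP\N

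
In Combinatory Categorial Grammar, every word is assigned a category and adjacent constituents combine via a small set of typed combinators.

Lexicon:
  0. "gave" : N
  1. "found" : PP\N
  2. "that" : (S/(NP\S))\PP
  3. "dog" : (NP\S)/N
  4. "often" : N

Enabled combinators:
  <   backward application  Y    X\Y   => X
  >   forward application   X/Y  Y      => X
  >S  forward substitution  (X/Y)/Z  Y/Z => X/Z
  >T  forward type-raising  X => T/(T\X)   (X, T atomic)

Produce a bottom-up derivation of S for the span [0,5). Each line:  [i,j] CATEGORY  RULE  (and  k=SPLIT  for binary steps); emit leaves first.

[0,1] N  lex  "gave"
[0,1] PP/(PP\N)  >T
[1,2] PP\N  lex  "found"
[0,2] PP  >  k=1
[2,3] (S/(NP\S))\PP  lex  "that"
[0,3] S/(NP\S)  <  k=2
[3,4] (NP\S)/N  lex  "dog"
[4,5] N  lex  "often"
[3,5] NP\S  >  k=4
[0,5] S  >  k=3

[0,5] S   >
  [0,3] S/(NP\S)   <
    [0,2] PP   >
      [0,1] PP/(PP\N)   >T
        [0,1] "gave" : N
      [1,2] "found" : PP\N
    [2,3] "that" : (S/(NP\S))\PP
  [3,5] NP\S   >
    [3,4] "dog" : (NP\S)/N
    [4,5] "often" : N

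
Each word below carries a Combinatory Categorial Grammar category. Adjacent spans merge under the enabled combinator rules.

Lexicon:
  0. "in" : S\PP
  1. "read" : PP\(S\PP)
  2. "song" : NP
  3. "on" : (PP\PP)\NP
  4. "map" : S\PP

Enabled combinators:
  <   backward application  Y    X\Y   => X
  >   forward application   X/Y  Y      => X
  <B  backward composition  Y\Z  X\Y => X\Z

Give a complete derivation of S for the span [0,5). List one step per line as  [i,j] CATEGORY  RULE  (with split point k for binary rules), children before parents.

[0,1] S\PP  lex  "in"
[1,2] PP\(S\PP)  lex  "read"
[0,2] PP  <  k=1
[2,3] NP  lex  "song"
[3,4] (PP\PP)\NP  lex  "on"
[2,4] PP\PP  <  k=3
[4,5] S\PP  lex  "map"
[2,5] S\PP  <B  k=4
[0,5] S  <  k=2

[0,5] S   <
  [0,2] PP   <
    [0,1] "in" : S\PP
    [1,2] "read" : PP\(S\PP)
  [2,5] S\PP   <B
    [2,4] PP\PP   <
      [2,3] "song" : NP
      [3,4] "on" : (PP\PP)\NP
    [4,5] "map" : S\PP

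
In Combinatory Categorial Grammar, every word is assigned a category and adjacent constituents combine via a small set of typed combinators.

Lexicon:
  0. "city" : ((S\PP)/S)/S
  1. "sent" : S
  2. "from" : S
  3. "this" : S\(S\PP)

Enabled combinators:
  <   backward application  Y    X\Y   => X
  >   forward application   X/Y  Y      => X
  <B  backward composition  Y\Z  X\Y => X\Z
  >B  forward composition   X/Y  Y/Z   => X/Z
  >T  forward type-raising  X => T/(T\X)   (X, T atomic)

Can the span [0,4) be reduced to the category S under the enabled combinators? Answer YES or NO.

YES

[0,4] S   <
  [0,3] S\PP   >
    [0,2] (S\PP)/S   >
      [0,1] "city" : ((S\PP)/S)/S
      [1,2] "sent" : S
    [2,3] "from" : S
  [3,4] "this" : S\(S\PP)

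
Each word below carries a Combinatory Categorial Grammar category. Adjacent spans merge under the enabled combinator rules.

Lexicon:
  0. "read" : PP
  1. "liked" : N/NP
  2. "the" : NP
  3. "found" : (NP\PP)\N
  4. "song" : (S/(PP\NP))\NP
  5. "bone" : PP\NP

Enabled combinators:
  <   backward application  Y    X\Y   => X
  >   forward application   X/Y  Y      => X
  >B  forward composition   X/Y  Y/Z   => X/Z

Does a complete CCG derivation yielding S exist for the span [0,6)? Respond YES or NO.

[0,6] S   >
  [0,5] S/(PP\NP)   <
    [0,4] NP   <
      [0,1] "read" : PP
      [1,4] NP\PP   <
        [1,3] N   >
          [1,2] "liked" : N/NP
          [2,3] "the" : NP
        [3,4] "found" : (NP\PP)\N
    [4,5] "song" : (S/(PP\NP))\NP
  [5,6] "bone" : PP\NP

YES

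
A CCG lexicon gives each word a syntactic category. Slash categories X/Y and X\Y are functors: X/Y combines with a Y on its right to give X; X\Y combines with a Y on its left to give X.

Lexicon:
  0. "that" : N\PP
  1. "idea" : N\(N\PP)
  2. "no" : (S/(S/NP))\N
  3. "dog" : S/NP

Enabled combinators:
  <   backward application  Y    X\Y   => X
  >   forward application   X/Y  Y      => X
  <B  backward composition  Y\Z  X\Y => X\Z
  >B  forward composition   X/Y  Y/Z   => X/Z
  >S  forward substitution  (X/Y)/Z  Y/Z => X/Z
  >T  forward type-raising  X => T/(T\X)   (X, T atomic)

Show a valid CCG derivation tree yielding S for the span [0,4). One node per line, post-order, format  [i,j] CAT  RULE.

[0,4] S   >
  [0,3] S/(S/NP)   <
    [0,2] N   <
      [0,1] "that" : N\PP
      [1,2] "idea" : N\(N\PP)
    [2,3] "no" : (S/(S/NP))\N
  [3,4] "dog" : S/NP

[0,1] N\PP  lex  "that"
[1,2] N\(N\PP)  lex  "idea"
[0,2] N  <  k=1
[2,3] (S/(S/NP))\N  lex  "no"
[0,3] S/(S/NP)  <  k=2
[3,4] S/NP  lex  "dog"
[0,4] S  >  k=3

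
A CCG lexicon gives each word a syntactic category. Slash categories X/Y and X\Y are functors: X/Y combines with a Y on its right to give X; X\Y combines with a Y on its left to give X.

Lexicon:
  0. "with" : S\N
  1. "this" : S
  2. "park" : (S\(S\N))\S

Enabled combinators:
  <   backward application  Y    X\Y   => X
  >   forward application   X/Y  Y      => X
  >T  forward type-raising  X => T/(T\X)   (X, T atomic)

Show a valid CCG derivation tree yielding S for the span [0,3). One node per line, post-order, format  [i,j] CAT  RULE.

[0,1] S\N  lex  "with"
[1,2] S  lex  "this"
[2,3] (S\(S\N))\S  lex  "park"
[1,3] S\(S\N)  <  k=2
[0,3] S  <  k=1

[0,3] S   <
  [0,1] "with" : S\N
  [1,3] S\(S\N)   <
    [1,2] "this" : S
    [2,3] "park" : (S\(S\N))\S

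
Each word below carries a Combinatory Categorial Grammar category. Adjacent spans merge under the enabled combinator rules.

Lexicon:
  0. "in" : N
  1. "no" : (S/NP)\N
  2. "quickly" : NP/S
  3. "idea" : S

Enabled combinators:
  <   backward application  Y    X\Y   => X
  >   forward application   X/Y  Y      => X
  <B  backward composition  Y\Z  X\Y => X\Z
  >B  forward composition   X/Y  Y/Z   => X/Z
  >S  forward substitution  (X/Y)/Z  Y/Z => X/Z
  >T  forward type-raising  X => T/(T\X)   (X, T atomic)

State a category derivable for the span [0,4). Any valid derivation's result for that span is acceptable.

[0,4] S   >
  [0,2] S/NP   <
    [0,1] "in" : N
    [1,2] "no" : (S/NP)\N
  [2,4] NP   >
    [2,3] "quickly" : NP/S
    [3,4] "idea" : S

S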